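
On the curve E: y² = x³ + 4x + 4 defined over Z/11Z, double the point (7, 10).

tangent at (7, 10): λ = (3·7² + 4)/(2·10) ≡ 8/9. 9⁻¹ ≡ 5 (mod 11), so λ ≡ 8·5 ≡ 7.
  x = λ² - 7 - 7 = 49 - 14 ≡ 2; y = λ·(7 - 2) - 10 ≡ 3. → (2, 3)

(2, 3)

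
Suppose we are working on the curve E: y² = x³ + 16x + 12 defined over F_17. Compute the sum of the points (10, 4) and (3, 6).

(10, 4) + (3, 6). λ = (6 - 4)/(3 - 10) ≡ 2/10 mod 17. 10⁻¹ ≡ 12 (mod 17), so λ ≡ 7.
  x = λ² - 10 - 3 = 49 - 13 ≡ 2; y = λ·(10 - 2) - 4 ≡ 1. → (2, 1)

(2, 1)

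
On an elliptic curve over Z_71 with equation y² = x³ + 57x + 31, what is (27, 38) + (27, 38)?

(37, 18)

tangent at (27, 38): λ = (3·27² + 57)/(2·38) ≡ 43/5. 5⁻¹ ≡ 57 (mod 71) since 5·57 = 285 ≡ 1, so λ ≡ 43·57 ≡ 37.
  x = λ² - 27 - 27 = 1369 - 54 ≡ 37; y = λ·(27 - 37) - 38 ≡ 18. → (37, 18)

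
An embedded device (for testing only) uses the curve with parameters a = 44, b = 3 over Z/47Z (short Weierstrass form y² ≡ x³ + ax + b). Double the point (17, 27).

(34, 30)

tangent at (17, 27): λ = (3·17² + 44)/(2·27) ≡ 18/7. 7⁻¹ ≡ 27 (mod 47), so λ ≡ 18·27 ≡ 16.
  x = λ² - 17 - 17 = 256 - 34 ≡ 34; y = λ·(17 - 34) - 27 ≡ 30. → (34, 30)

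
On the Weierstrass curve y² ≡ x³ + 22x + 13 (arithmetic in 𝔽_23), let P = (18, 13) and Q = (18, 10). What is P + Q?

The two points share x = 18 and their y-coordinates satisfy 13 + 10 ≡ 0 (mod 23), so they are inverses. Their sum is O.

O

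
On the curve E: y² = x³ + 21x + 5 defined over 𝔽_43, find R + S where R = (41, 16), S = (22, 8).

(41, 16) + (22, 8). λ = (8 - 16)/(22 - 41) ≡ 35/24 mod 43. 24⁻¹ ≡ 9 (mod 43), so λ ≡ 14.
  x = λ² - 41 - 22 = 196 - 63 ≡ 4; y = λ·(41 - 4) - 16 ≡ 29. → (4, 29)

(4, 29)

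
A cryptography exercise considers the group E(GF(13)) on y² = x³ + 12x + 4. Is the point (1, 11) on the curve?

yes

y² = 11² ≡ 4; x³ + 12x + 4 = 17 ≡ 4 (mod 13). 4 = 4.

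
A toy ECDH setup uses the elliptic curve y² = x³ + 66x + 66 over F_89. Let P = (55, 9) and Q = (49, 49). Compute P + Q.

(69, 25)

(55, 9) + (49, 49). λ = (49 - 9)/(49 - 55) ≡ 40/83 mod 89. 83⁻¹ ≡ 74 (mod 89) since 83·74 = 6142 ≡ 1, so λ ≡ 23.
  x = λ² - 55 - 49 = 529 - 104 ≡ 69; y = λ·(55 - 69) - 9 ≡ 25. → (69, 25)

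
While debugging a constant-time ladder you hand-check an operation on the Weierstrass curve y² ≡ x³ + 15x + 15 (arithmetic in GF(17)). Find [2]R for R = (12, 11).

(11, 7)

tangent at (12, 11): λ = (3·12² + 15)/(2·11) ≡ 5/5. 5⁻¹ ≡ 7 (mod 17), so λ ≡ 5·7 ≡ 1.
  x = λ² - 12 - 12 = 1 - 24 ≡ 11; y = λ·(12 - 11) - 11 ≡ 7. → (11, 7)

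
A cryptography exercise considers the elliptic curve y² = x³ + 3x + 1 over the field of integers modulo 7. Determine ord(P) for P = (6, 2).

3

2P: tangent at (6, 2): λ = (3·6² + 3)/(2·2) ≡ 6/4. 4⁻¹ ≡ 2 (mod 7), so λ ≡ 6·2 ≡ 5.
  x = λ² - 6 - 6 = 25 - 12 ≡ 6; y = λ·(6 - 6) - 2 ≡ 5. → (6, 5)
3P: (6, 5) + (6, 2): same x and y₁ ≡ -y₂, so the sum is 𝒪.
3P = 𝒪, so the order is 3.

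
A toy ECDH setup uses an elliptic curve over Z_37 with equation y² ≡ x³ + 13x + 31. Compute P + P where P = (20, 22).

tangent at (20, 22): λ = (3·20² + 13)/(2·22) ≡ 29/7. 7⁻¹ ≡ 16 (mod 37), so λ ≡ 29·16 ≡ 20.
  x = λ² - 20 - 20 = 400 - 40 ≡ 27; y = λ·(20 - 27) - 22 ≡ 23. → (27, 23)

(27, 23)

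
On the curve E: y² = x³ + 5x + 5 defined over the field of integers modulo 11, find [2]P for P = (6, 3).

(2, 10)

tangent at (6, 3): λ = (3·6² + 5)/(2·3) ≡ 3/6. 6⁻¹ ≡ 2 (mod 11), so λ ≡ 3·2 ≡ 6.
  x = λ² - 6 - 6 = 36 - 12 ≡ 2; y = λ·(6 - 2) - 3 ≡ 10. → (2, 10)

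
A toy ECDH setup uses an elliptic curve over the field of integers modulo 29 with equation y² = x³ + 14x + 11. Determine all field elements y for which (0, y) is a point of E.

none

x³ + 14x + 11 = 11 ≡ 11 (mod 29).
11 is a non-residue mod 29; no y exists.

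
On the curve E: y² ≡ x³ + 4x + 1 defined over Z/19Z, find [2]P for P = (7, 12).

tangent at (7, 12): λ = (3·7² + 4)/(2·12) ≡ 18/5. 5⁻¹ ≡ 4 (mod 19), so λ ≡ 18·4 ≡ 15.
  x = λ² - 7 - 7 = 225 - 14 ≡ 2; y = λ·(7 - 2) - 12 ≡ 6. → (2, 6)

(2, 6)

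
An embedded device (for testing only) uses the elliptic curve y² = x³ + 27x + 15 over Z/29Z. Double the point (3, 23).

(7, 24)

tangent at (3, 23): λ = (3·3² + 27)/(2·23) ≡ 25/17. 17⁻¹ ≡ 12 (mod 29), so λ ≡ 25·12 ≡ 10.
  x = λ² - 3 - 3 = 100 - 6 ≡ 7; y = λ·(3 - 7) - 23 ≡ 24. → (7, 24)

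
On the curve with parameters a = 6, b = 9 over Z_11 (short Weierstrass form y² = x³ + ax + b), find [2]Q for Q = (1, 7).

(7, 8)

tangent at (1, 7): λ = (3·1² + 6)/(2·7) ≡ 9/3. 3⁻¹ ≡ 4 (mod 11), so λ ≡ 9·4 ≡ 3.
  x = λ² - 1 - 1 = 9 - 2 ≡ 7; y = λ·(1 - 7) - 7 ≡ 8. → (7, 8)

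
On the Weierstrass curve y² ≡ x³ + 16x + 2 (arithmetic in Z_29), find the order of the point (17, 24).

7

2P: tangent at (17, 24): λ = (3·17² + 16)/(2·24) ≡ 13/19. 19⁻¹ ≡ 26 (mod 29) since 19·26 = 494 ≡ 1, so λ ≡ 13·26 ≡ 19.
  x = λ² - 17 - 17 = 361 - 34 ≡ 8; y = λ·(17 - 8) - 24 ≡ 2. → (8, 2)
3P: (8, 2) + (17, 24). λ = (24 - 2)/(17 - 8) ≡ 22/9 mod 29. 9⁻¹ ≡ 13 (mod 29) since 9·13 = 117 ≡ 1, so λ ≡ 25.
  x = λ² - 8 - 17 = 625 - 25 ≡ 20; y = λ·(8 - 20) - 2 ≡ 17. → (20, 17)
4P: (20, 17) + (17, 24). λ = (24 - 17)/(17 - 20) ≡ 7/26 mod 29. 26⁻¹ ≡ 19 (mod 29), so λ ≡ 17.
  x = λ² - 20 - 17 = 289 - 37 ≡ 20; y = λ·(20 - 20) - 17 ≡ 12. → (20, 12)
5P: (20, 12) + (17, 24). λ = (24 - 12)/(17 - 20) ≡ 12/26 mod 29. 26⁻¹ ≡ 19 (mod 29) since 26·19 = 494 ≡ 1, so λ ≡ 25.
  x = λ² - 20 - 17 = 625 - 37 ≡ 8; y = λ·(20 - 8) - 12 ≡ 27. → (8, 27)
6P: (8, 27) + (17, 24). λ = (24 - 27)/(17 - 8) ≡ 26/9 mod 29. 9⁻¹ ≡ 13 (mod 29) since 9·13 = 117 ≡ 1, so λ ≡ 19.
  x = λ² - 8 - 17 = 361 - 25 ≡ 17; y = λ·(8 - 17) - 27 ≡ 5. → (17, 5)
7P: (17, 5) + (17, 24): same x and y₁ ≡ -y₂, so the sum is O.
7P = O, so the order is 7.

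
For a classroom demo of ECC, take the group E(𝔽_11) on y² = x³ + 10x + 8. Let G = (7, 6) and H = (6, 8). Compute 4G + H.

(7, 5)

First 4G:
Repeated addition: build up to 4G.
2G: tangent at (7, 6): λ = (3·7² + 10)/(2·6) ≡ 3/1. 1⁻¹ ≡ 1 (mod 11), so λ ≡ 3·1 ≡ 3.
  x = λ² - 7 - 7 = 9 - 14 ≡ 6; y = λ·(7 - 6) - 6 ≡ 8. → (6, 8)
3G: (6, 8) + (7, 6). λ = (6 - 8)/(7 - 6) ≡ 9/1 mod 11. 1⁻¹ ≡ 1 (mod 11) since 1·1 = 1 ≡ 1, so λ ≡ 9.
  x = λ² - 6 - 7 = 81 - 13 ≡ 2; y = λ·(6 - 2) - 8 ≡ 6. → (2, 6)
4G: (2, 6) + (7, 6). λ = (6 - 6)/(7 - 2) ≡ 0/5 mod 11. 5⁻¹ ≡ 9 (mod 11) since 5·9 = 45 ≡ 1, so λ ≡ 0.
  x = λ² - 2 - 7 = 0 - 9 ≡ 2; y = λ·(2 - 2) - 6 ≡ 5. → (2, 5)
4G = (2, 5).
Finally 4G + H:
(2, 5) + (6, 8). λ = (8 - 5)/(6 - 2) ≡ 3/4 mod 11. 4⁻¹ ≡ 3 (mod 11), so λ ≡ 9.
  x = λ² - 2 - 6 = 81 - 8 ≡ 7; y = λ·(2 - 7) - 5 ≡ 5. → (7, 5)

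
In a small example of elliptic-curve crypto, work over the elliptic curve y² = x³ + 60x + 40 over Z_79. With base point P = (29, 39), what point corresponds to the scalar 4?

Double-and-add on 4 = (100)₂. Start with P = (29, 39) for the leading 1-bit.
double: tangent at (29, 39): λ = (3·29² + 60)/(2·39) ≡ 55/78. 78⁻¹ ≡ 78 (mod 79), so λ ≡ 55·78 ≡ 24.
  x = λ² - 29 - 29 = 576 - 58 ≡ 44; y = λ·(29 - 44) - 39 ≡ 75. → (44, 75)
double: tangent at (44, 75): λ = (3·44² + 60)/(2·75) ≡ 22/71. 71⁻¹ ≡ 69 (mod 79), so λ ≡ 22·69 ≡ 17.
  x = λ² - 44 - 44 = 289 - 88 ≡ 43; y = λ·(44 - 43) - 75 ≡ 21. → (43, 21)

(43, 21)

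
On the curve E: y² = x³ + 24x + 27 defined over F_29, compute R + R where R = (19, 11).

tangent at (19, 11): λ = (3·19² + 24)/(2·11) ≡ 5/22. 22⁻¹ ≡ 4 (mod 29) since 22·4 = 88 ≡ 1, so λ ≡ 5·4 ≡ 20.
  x = λ² - 19 - 19 = 400 - 38 ≡ 14; y = λ·(19 - 14) - 11 ≡ 2. → (14, 2)

(14, 2)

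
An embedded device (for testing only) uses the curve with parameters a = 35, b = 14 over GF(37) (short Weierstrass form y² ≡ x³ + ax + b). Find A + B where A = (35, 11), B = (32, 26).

(35, 11) + (32, 26). λ = (26 - 11)/(32 - 35) ≡ 15/34 mod 37. 34⁻¹ ≡ 12 (mod 37) since 34·12 = 408 ≡ 1, so λ ≡ 32.
  x = λ² - 35 - 32 = 1024 - 67 ≡ 32; y = λ·(35 - 32) - 11 ≡ 11. → (32, 11)

(32, 11)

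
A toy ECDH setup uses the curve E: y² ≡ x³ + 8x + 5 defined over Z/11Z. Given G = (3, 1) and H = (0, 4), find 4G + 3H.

First 4G:
Repeated addition: build up to 4G.
2G: tangent at (3, 1): λ = (3·3² + 8)/(2·1) ≡ 2/2. 2⁻¹ ≡ 6 (mod 11) since 2·6 = 12 ≡ 1, so λ ≡ 2·6 ≡ 1.
  x = λ² - 3 - 3 = 1 - 6 ≡ 6; y = λ·(3 - 6) - 1 ≡ 7. → (6, 7)
3G: (6, 7) + (3, 1). λ = (1 - 7)/(3 - 6) ≡ 5/8 mod 11. 8⁻¹ ≡ 7 (mod 11) since 8·7 = 56 ≡ 1, so λ ≡ 2.
  x = λ² - 6 - 3 = 4 - 9 ≡ 6; y = λ·(6 - 6) - 7 ≡ 4. → (6, 4)
4G: (6, 4) + (3, 1). λ = (1 - 4)/(3 - 6) ≡ 8/8 mod 11. 8⁻¹ ≡ 7 (mod 11), so λ ≡ 1.
  x = λ² - 6 - 3 = 1 - 9 ≡ 3; y = λ·(6 - 3) - 4 ≡ 10. → (3, 10)
4G = (3, 10).
Next 3H:
Repeated addition: build up to 3H.
2H: tangent at (0, 4): λ = (3·0² + 8)/(2·4) ≡ 8/8. 8⁻¹ ≡ 7 (mod 11), so λ ≡ 8·7 ≡ 1.
  x = λ² - 0 - 0 = 1 - 0 ≡ 1; y = λ·(0 - 1) - 4 ≡ 6. → (1, 6)
3H: (1, 6) + (0, 4). λ = (4 - 6)/(0 - 1) ≡ 9/10 mod 11. 10⁻¹ ≡ 10 (mod 11), so λ ≡ 2.
  x = λ² - 1 - 0 = 4 - 1 ≡ 3; y = λ·(1 - 3) - 6 ≡ 1. → (3, 1)
3H = (3, 1).
Finally 4G + 3H:
(3, 10) + (3, 1): same x and y₁ ≡ -y₂, so the sum is O.

O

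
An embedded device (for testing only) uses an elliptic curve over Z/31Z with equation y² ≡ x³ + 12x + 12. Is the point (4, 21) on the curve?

no

y² = 21² ≡ 7; x³ + 12x + 12 = 124 ≡ 0 (mod 31). 7 ≠ 0.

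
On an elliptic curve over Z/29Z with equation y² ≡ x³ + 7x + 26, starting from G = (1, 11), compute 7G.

Repeated addition: build up to 7G.
2G: tangent at (1, 11): λ = (3·1² + 7)/(2·11) ≡ 10/22. 22⁻¹ ≡ 4 (mod 29), so λ ≡ 10·4 ≡ 11.
  x = λ² - 1 - 1 = 121 - 2 ≡ 3; y = λ·(1 - 3) - 11 ≡ 25. → (3, 25)
3G: (3, 25) + (1, 11). λ = (11 - 25)/(1 - 3) ≡ 15/27 mod 29. 27⁻¹ ≡ 14 (mod 29) since 27·14 = 378 ≡ 1, so λ ≡ 7.
  x = λ² - 3 - 1 = 49 - 4 ≡ 16; y = λ·(3 - 16) - 25 ≡ 0. → (16, 0)
4G: (16, 0) + (1, 11). λ = (11 - 0)/(1 - 16) ≡ 11/14 mod 29. 14⁻¹ ≡ 27 (mod 29), so λ ≡ 7.
  x = λ² - 16 - 1 = 49 - 17 ≡ 3; y = λ·(16 - 3) - 0 ≡ 4. → (3, 4)
5G: (3, 4) + (1, 11). λ = (11 - 4)/(1 - 3) ≡ 7/27 mod 29. 27⁻¹ ≡ 14 (mod 29), so λ ≡ 11.
  x = λ² - 3 - 1 = 121 - 4 ≡ 1; y = λ·(3 - 1) - 4 ≡ 18. → (1, 18)
6G: (1, 18) + (1, 11): same x and y₁ ≡ -y₂, so the sum is the point at infinity.
7G: the point at infinity + (1, 11) = (1, 11) (identity).

(1, 11)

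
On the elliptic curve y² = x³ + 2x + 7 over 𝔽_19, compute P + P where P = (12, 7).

tangent at (12, 7): λ = (3·12² + 2)/(2·7) ≡ 16/14. 14⁻¹ ≡ 15 (mod 19), so λ ≡ 16·15 ≡ 12.
  x = λ² - 12 - 12 = 144 - 24 ≡ 6; y = λ·(12 - 6) - 7 ≡ 8. → (6, 8)

(6, 8)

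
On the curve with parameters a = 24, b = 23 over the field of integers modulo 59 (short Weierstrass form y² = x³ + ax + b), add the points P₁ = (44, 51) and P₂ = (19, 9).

(11, 54)

(44, 51) + (19, 9). λ = (9 - 51)/(19 - 44) ≡ 17/34 mod 59. 34⁻¹ ≡ 33 (mod 59), so λ ≡ 30.
  x = λ² - 44 - 19 = 900 - 63 ≡ 11; y = λ·(44 - 11) - 51 ≡ 54. → (11, 54)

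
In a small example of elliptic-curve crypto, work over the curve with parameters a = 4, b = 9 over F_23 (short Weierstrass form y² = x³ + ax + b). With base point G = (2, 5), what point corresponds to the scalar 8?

(22, 21)

Repeated addition: build up to 8G.
2G: tangent at (2, 5): λ = (3·2² + 4)/(2·5) ≡ 16/10. 10⁻¹ ≡ 7 (mod 23), so λ ≡ 16·7 ≡ 20.
  x = λ² - 2 - 2 = 400 - 4 ≡ 5; y = λ·(2 - 5) - 5 ≡ 4. → (5, 4)
3G: (5, 4) + (2, 5). λ = (5 - 4)/(2 - 5) ≡ 1/20 mod 23. 20⁻¹ ≡ 15 (mod 23), so λ ≡ 15.
  x = λ² - 5 - 2 = 225 - 7 ≡ 11; y = λ·(5 - 11) - 4 ≡ 21. → (11, 21)
4G: (11, 21) + (2, 5). λ = (5 - 21)/(2 - 11) ≡ 7/14 mod 23. 14⁻¹ ≡ 5 (mod 23) since 14·5 = 70 ≡ 1, so λ ≡ 12.
  x = λ² - 11 - 2 = 144 - 13 ≡ 16; y = λ·(11 - 16) - 21 ≡ 11. → (16, 11)
5G: (16, 11) + (2, 5). λ = (5 - 11)/(2 - 16) ≡ 17/9 mod 23. 9⁻¹ ≡ 18 (mod 23), so λ ≡ 7.
  x = λ² - 16 - 2 = 49 - 18 ≡ 8; y = λ·(16 - 8) - 11 ≡ 22. → (8, 22)
6G: (8, 22) + (2, 5). λ = (5 - 22)/(2 - 8) ≡ 6/17 mod 23. 17⁻¹ ≡ 19 (mod 23) since 17·19 = 323 ≡ 1, so λ ≡ 22.
  x = λ² - 8 - 2 = 484 - 10 ≡ 14; y = λ·(8 - 14) - 22 ≡ 7. → (14, 7)
7G: (14, 7) + (2, 5). λ = (5 - 7)/(2 - 14) ≡ 21/11 mod 23. 11⁻¹ ≡ 21 (mod 23) since 11·21 = 231 ≡ 1, so λ ≡ 4.
  x = λ² - 14 - 2 = 16 - 16 ≡ 0; y = λ·(14 - 0) - 7 ≡ 3. → (0, 3)
8G: (0, 3) + (2, 5). λ = (5 - 3)/(2 - 0) ≡ 2/2 mod 23. 2⁻¹ ≡ 12 (mod 23) since 2·12 = 24 ≡ 1, so λ ≡ 1.
  x = λ² - 0 - 2 = 1 - 2 ≡ 22; y = λ·(0 - 22) - 3 ≡ 21. → (22, 21)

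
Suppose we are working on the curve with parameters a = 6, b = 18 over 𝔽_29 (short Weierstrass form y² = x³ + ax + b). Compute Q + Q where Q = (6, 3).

(1, 5)

tangent at (6, 3): λ = (3·6² + 6)/(2·3) ≡ 27/6. 6⁻¹ ≡ 5 (mod 29), so λ ≡ 27·5 ≡ 19.
  x = λ² - 6 - 6 = 361 - 12 ≡ 1; y = λ·(6 - 1) - 3 ≡ 5. → (1, 5)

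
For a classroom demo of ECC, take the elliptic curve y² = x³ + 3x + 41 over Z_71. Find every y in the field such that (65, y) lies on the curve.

x³ + 3x + 41 = 274861 ≡ 20 (mod 71).
Square roots of 20 mod 71: 34 and 37 (since 34² = 1156 ≡ 20).

34, 37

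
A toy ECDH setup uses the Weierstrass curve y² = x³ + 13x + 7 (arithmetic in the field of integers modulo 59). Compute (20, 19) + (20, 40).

O

The two points share x = 20 and their y-coordinates satisfy 19 + 40 ≡ 0 (mod 59), so they are inverses. Their sum is O.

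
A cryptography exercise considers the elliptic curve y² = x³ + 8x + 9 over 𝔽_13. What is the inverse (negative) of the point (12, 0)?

-(12, 0) = (12, -0 mod 13) = (12, 0).

(12, 0)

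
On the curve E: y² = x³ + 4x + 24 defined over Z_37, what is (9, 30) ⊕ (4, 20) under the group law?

(9, 30) + (4, 20). λ = (20 - 30)/(4 - 9) ≡ 27/32 mod 37. 32⁻¹ ≡ 22 (mod 37) since 32·22 = 704 ≡ 1, so λ ≡ 2.
  x = λ² - 9 - 4 = 4 - 13 ≡ 28; y = λ·(9 - 28) - 30 ≡ 6. → (28, 6)

(28, 6)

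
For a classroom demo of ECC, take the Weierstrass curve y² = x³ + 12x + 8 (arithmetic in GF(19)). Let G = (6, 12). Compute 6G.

Repeated addition: build up to 6G.
2G: tangent at (6, 12): λ = (3·6² + 12)/(2·12) ≡ 6/5. 5⁻¹ ≡ 4 (mod 19) since 5·4 = 20 ≡ 1, so λ ≡ 6·4 ≡ 5.
  x = λ² - 6 - 6 = 25 - 12 ≡ 13; y = λ·(6 - 13) - 12 ≡ 10. → (13, 10)
3G: (13, 10) + (6, 12). λ = (12 - 10)/(6 - 13) ≡ 2/12 mod 19. 12⁻¹ ≡ 8 (mod 19), so λ ≡ 16.
  x = λ² - 13 - 6 = 256 - 19 ≡ 9; y = λ·(13 - 9) - 10 ≡ 16. → (9, 16)
4G: (9, 16) + (6, 12). λ = (12 - 16)/(6 - 9) ≡ 15/16 mod 19. 16⁻¹ ≡ 6 (mod 19), so λ ≡ 14.
  x = λ² - 9 - 6 = 196 - 15 ≡ 10; y = λ·(9 - 10) - 16 ≡ 8. → (10, 8)
5G: (10, 8) + (6, 12). λ = (12 - 8)/(6 - 10) ≡ 4/15 mod 19. 15⁻¹ ≡ 14 (mod 19), so λ ≡ 18.
  x = λ² - 10 - 6 = 324 - 16 ≡ 4; y = λ·(10 - 4) - 8 ≡ 5. → (4, 5)
6G: (4, 5) + (6, 12). λ = (12 - 5)/(6 - 4) ≡ 7/2 mod 19. 2⁻¹ ≡ 10 (mod 19), so λ ≡ 13.
  x = λ² - 4 - 6 = 169 - 10 ≡ 7; y = λ·(4 - 7) - 5 ≡ 13. → (7, 13)

(7, 13)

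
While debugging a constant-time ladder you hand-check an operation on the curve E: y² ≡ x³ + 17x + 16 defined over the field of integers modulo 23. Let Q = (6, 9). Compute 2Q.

tangent at (6, 9): λ = (3·6² + 17)/(2·9) ≡ 10/18. 18⁻¹ ≡ 9 (mod 23) since 18·9 = 162 ≡ 1, so λ ≡ 10·9 ≡ 21.
  x = λ² - 6 - 6 = 441 - 12 ≡ 15; y = λ·(6 - 15) - 9 ≡ 9. → (15, 9)

(15, 9)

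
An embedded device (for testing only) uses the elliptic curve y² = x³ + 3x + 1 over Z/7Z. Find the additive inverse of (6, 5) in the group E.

-(6, 5) = (6, -5 mod 7) = (6, 2).

(6, 2)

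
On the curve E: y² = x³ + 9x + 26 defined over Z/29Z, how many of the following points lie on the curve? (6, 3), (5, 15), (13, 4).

1

(6, 3): 3² ≡ 9, rhs ≡ 6 → off.
(5, 15): 15² ≡ 22, rhs ≡ 22 → on.
(13, 4): 4² ≡ 16, rhs ≡ 20 → off.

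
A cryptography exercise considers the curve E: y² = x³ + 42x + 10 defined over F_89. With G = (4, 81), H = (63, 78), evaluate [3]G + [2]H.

First 3G:
Repeated addition: build up to 3G.
2G: tangent at (4, 81): λ = (3·4² + 42)/(2·81) ≡ 1/73. 73⁻¹ ≡ 50 (mod 89) since 73·50 = 3650 ≡ 1, so λ ≡ 1·50 ≡ 50.
  x = λ² - 4 - 4 = 2500 - 8 ≡ 0; y = λ·(4 - 0) - 81 ≡ 30. → (0, 30)
3G: (0, 30) + (4, 81). λ = (81 - 30)/(4 - 0) ≡ 51/4 mod 89. 4⁻¹ ≡ 67 (mod 89) since 4·67 = 268 ≡ 1, so λ ≡ 35.
  x = λ² - 0 - 4 = 1225 - 4 ≡ 64; y = λ·(0 - 64) - 30 ≡ 44. → (64, 44)
3G = (64, 44).
Next 2H:
Repeated addition: build up to 2H.
2H: tangent at (63, 78): λ = (3·63² + 42)/(2·78) ≡ 23/67. 67⁻¹ ≡ 4 (mod 89) since 67·4 = 268 ≡ 1, so λ ≡ 23·4 ≡ 3.
  x = λ² - 63 - 63 = 9 - 126 ≡ 61; y = λ·(63 - 61) - 78 ≡ 17. → (61, 17)
2H = (61, 17).
Finally 3G + 2H:
(64, 44) + (61, 17). λ = (17 - 44)/(61 - 64) ≡ 62/86 mod 89. 86⁻¹ ≡ 59 (mod 89) since 86·59 = 5074 ≡ 1, so λ ≡ 9.
  x = λ² - 64 - 61 = 81 - 125 ≡ 45; y = λ·(64 - 45) - 44 ≡ 38. → (45, 38)

(45, 38)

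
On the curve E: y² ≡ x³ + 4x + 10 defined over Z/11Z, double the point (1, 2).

(10, 7)

tangent at (1, 2): λ = (3·1² + 4)/(2·2) ≡ 7/4. 4⁻¹ ≡ 3 (mod 11) since 4·3 = 12 ≡ 1, so λ ≡ 7·3 ≡ 10.
  x = λ² - 1 - 1 = 100 - 2 ≡ 10; y = λ·(1 - 10) - 2 ≡ 7. → (10, 7)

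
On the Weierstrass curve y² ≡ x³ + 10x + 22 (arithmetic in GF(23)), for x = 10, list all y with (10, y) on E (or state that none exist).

8, 15

x³ + 10x + 22 = 1122 ≡ 18 (mod 23).
Square roots of 18 mod 23: 8 and 15 (since 8² = 64 ≡ 18).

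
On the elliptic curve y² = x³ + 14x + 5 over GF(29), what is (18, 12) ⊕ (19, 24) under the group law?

(20, 22)

(18, 12) + (19, 24). λ = (24 - 12)/(19 - 18) ≡ 12/1 mod 29. 1⁻¹ ≡ 1 (mod 29) since 1·1 = 1 ≡ 1, so λ ≡ 12.
  x = λ² - 18 - 19 = 144 - 37 ≡ 20; y = λ·(18 - 20) - 12 ≡ 22. → (20, 22)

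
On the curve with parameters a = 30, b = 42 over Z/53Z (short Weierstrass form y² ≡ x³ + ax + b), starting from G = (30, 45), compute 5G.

Repeated addition: build up to 5G.
2G: tangent at (30, 45): λ = (3·30² + 30)/(2·45) ≡ 27/37. 37⁻¹ ≡ 43 (mod 53), so λ ≡ 27·43 ≡ 48.
  x = λ² - 30 - 30 = 2304 - 60 ≡ 18; y = λ·(30 - 18) - 45 ≡ 1. → (18, 1)
3G: (18, 1) + (30, 45). λ = (45 - 1)/(30 - 18) ≡ 44/12 mod 53. 12⁻¹ ≡ 31 (mod 53), so λ ≡ 39.
  x = λ² - 18 - 30 = 1521 - 48 ≡ 42; y = λ·(18 - 42) - 1 ≡ 17. → (42, 17)
4G: (42, 17) + (30, 45). λ = (45 - 17)/(30 - 42) ≡ 28/41 mod 53. 41⁻¹ ≡ 22 (mod 53), so λ ≡ 33.
  x = λ² - 42 - 30 = 1089 - 72 ≡ 10; y = λ·(42 - 10) - 17 ≡ 32. → (10, 32)
5G: (10, 32) + (30, 45). λ = (45 - 32)/(30 - 10) ≡ 13/20 mod 53. 20⁻¹ ≡ 8 (mod 53) since 20·8 = 160 ≡ 1, so λ ≡ 51.
  x = λ² - 10 - 30 = 2601 - 40 ≡ 17; y = λ·(10 - 17) - 32 ≡ 35. → (17, 35)

(17, 35)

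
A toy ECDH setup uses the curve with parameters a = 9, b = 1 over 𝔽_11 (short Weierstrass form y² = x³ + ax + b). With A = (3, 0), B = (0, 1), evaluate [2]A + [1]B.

(0, 1)

First 2A:
Repeated addition: build up to 2A.
2A: (3, 0) + (3, 0): same x and y₁ ≡ -y₂, so the sum is O.
2A = O.
Finally 2A + B:
O + (0, 1) = (0, 1) (identity).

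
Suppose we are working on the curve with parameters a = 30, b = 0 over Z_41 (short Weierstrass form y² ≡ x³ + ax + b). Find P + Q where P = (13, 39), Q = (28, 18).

(13, 39) + (28, 18). λ = (18 - 39)/(28 - 13) ≡ 20/15 mod 41. 15⁻¹ ≡ 11 (mod 41) since 15·11 = 165 ≡ 1, so λ ≡ 15.
  x = λ² - 13 - 28 = 225 - 41 ≡ 20; y = λ·(13 - 20) - 39 ≡ 20. → (20, 20)

(20, 20)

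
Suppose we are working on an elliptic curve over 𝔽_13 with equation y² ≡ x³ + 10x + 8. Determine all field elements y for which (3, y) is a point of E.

x³ + 10x + 8 = 65 ≡ 0 (mod 13).
Only y = 0 satisfies y² ≡ 0.

0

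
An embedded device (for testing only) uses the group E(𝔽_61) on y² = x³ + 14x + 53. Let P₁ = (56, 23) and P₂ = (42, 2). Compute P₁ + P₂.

(11, 14)

(56, 23) + (42, 2). λ = (2 - 23)/(42 - 56) ≡ 40/47 mod 61. 47⁻¹ ≡ 13 (mod 61), so λ ≡ 32.
  x = λ² - 56 - 42 = 1024 - 98 ≡ 11; y = λ·(56 - 11) - 23 ≡ 14. → (11, 14)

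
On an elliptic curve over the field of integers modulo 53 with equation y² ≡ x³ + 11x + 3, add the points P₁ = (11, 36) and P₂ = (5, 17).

(22, 44)

(11, 36) + (5, 17). λ = (17 - 36)/(5 - 11) ≡ 34/47 mod 53. 47⁻¹ ≡ 44 (mod 53) since 47·44 = 2068 ≡ 1, so λ ≡ 12.
  x = λ² - 11 - 5 = 144 - 16 ≡ 22; y = λ·(11 - 22) - 36 ≡ 44. → (22, 44)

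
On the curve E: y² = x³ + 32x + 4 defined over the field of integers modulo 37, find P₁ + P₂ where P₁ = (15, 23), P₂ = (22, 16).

(1, 0)

(15, 23) + (22, 16). λ = (16 - 23)/(22 - 15) ≡ 30/7 mod 37. 7⁻¹ ≡ 16 (mod 37) since 7·16 = 112 ≡ 1, so λ ≡ 36.
  x = λ² - 15 - 22 = 1296 - 37 ≡ 1; y = λ·(15 - 1) - 23 ≡ 0. → (1, 0)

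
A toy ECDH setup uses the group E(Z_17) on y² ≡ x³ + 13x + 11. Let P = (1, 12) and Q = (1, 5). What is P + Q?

O

The two points share x = 1 and their y-coordinates satisfy 12 + 5 ≡ 0 (mod 17), so they are inverses. Their sum is O.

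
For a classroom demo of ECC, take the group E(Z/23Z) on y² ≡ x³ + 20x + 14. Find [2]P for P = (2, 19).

tangent at (2, 19): λ = (3·2² + 20)/(2·19) ≡ 9/15. 15⁻¹ ≡ 20 (mod 23), so λ ≡ 9·20 ≡ 19.
  x = λ² - 2 - 2 = 361 - 4 ≡ 12; y = λ·(2 - 12) - 19 ≡ 21. → (12, 21)

(12, 21)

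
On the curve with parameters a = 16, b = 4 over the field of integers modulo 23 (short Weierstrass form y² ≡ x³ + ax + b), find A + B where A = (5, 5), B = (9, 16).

(5, 5) + (9, 16). λ = (16 - 5)/(9 - 5) ≡ 11/4 mod 23. 4⁻¹ ≡ 6 (mod 23) since 4·6 = 24 ≡ 1, so λ ≡ 20.
  x = λ² - 5 - 9 = 400 - 14 ≡ 18; y = λ·(5 - 18) - 5 ≡ 11. → (18, 11)

(18, 11)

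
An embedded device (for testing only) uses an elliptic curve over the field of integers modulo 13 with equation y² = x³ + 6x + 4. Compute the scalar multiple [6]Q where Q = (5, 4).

(3, 6)

Double-and-add on 6 = (110)₂. Start with Q = (5, 4) for the leading 1-bit.
double: tangent at (5, 4): λ = (3·5² + 6)/(2·4) ≡ 3/8. 8⁻¹ ≡ 5 (mod 13) since 8·5 = 40 ≡ 1, so λ ≡ 3·5 ≡ 2.
  x = λ² - 5 - 5 = 4 - 10 ≡ 7; y = λ·(5 - 7) - 4 ≡ 5. → (7, 5)
add Q: (7, 5) + (5, 4). λ = (4 - 5)/(5 - 7) ≡ 12/11 mod 13. 11⁻¹ ≡ 6 (mod 13), so λ ≡ 7.
  x = λ² - 7 - 5 = 49 - 12 ≡ 11; y = λ·(7 - 11) - 5 ≡ 6. → (11, 6)
double: tangent at (11, 6): λ = (3·11² + 6)/(2·6) ≡ 5/12. 12⁻¹ ≡ 12 (mod 13) since 12·12 = 144 ≡ 1, so λ ≡ 5·12 ≡ 8.
  x = λ² - 11 - 11 = 64 - 22 ≡ 3; y = λ·(11 - 3) - 6 ≡ 6. → (3, 6)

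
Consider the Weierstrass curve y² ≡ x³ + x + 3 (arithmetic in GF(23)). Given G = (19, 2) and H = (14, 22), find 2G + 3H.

(12, 15)

First 2G:
Repeated addition: build up to 2G.
2G: tangent at (19, 2): λ = (3·19² + 1)/(2·2) ≡ 3/4. 4⁻¹ ≡ 6 (mod 23), so λ ≡ 3·6 ≡ 18.
  x = λ² - 19 - 19 = 324 - 38 ≡ 10; y = λ·(19 - 10) - 2 ≡ 22. → (10, 22)
2G = (10, 22).
Next 3H:
Repeated addition: build up to 3H.
2H: tangent at (14, 22): λ = (3·14² + 1)/(2·22) ≡ 14/21. 21⁻¹ ≡ 11 (mod 23) since 21·11 = 231 ≡ 1, so λ ≡ 14·11 ≡ 16.
  x = λ² - 14 - 14 = 256 - 28 ≡ 21; y = λ·(14 - 21) - 22 ≡ 4. → (21, 4)
3H: (21, 4) + (14, 22). λ = (22 - 4)/(14 - 21) ≡ 18/16 mod 23. 16⁻¹ ≡ 13 (mod 23), so λ ≡ 4.
  x = λ² - 21 - 14 = 16 - 35 ≡ 4; y = λ·(21 - 4) - 4 ≡ 18. → (4, 18)
3H = (4, 18).
Finally 2G + 3H:
(10, 22) + (4, 18). λ = (18 - 22)/(4 - 10) ≡ 19/17 mod 23. 17⁻¹ ≡ 19 (mod 23) since 17·19 = 323 ≡ 1, so λ ≡ 16.
  x = λ² - 10 - 4 = 256 - 14 ≡ 12; y = λ·(10 - 12) - 22 ≡ 15. → (12, 15)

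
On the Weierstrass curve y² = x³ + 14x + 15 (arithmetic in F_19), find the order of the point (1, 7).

8

2P: tangent at (1, 7): λ = (3·1² + 14)/(2·7) ≡ 17/14. 14⁻¹ ≡ 15 (mod 19) since 14·15 = 210 ≡ 1, so λ ≡ 17·15 ≡ 8.
  x = λ² - 1 - 1 = 64 - 2 ≡ 5; y = λ·(1 - 5) - 7 ≡ 18. → (5, 18)
3P: (5, 18) + (1, 7). λ = (7 - 18)/(1 - 5) ≡ 8/15 mod 19. 15⁻¹ ≡ 14 (mod 19), so λ ≡ 17.
  x = λ² - 5 - 1 = 289 - 6 ≡ 17; y = λ·(5 - 17) - 18 ≡ 6. → (17, 6)
4P: (17, 6) + (1, 7). λ = (7 - 6)/(1 - 17) ≡ 1/3 mod 19. 3⁻¹ ≡ 13 (mod 19), so λ ≡ 13.
  x = λ² - 17 - 1 = 169 - 18 ≡ 18; y = λ·(17 - 18) - 6 ≡ 0. → (18, 0)
5P: (18, 0) + (1, 7). λ = (7 - 0)/(1 - 18) ≡ 7/2 mod 19. 2⁻¹ ≡ 10 (mod 19), so λ ≡ 13.
  x = λ² - 18 - 1 = 169 - 19 ≡ 17; y = λ·(18 - 17) - 0 ≡ 13. → (17, 13)
6P: (17, 13) + (1, 7). λ = (7 - 13)/(1 - 17) ≡ 13/3 mod 19. 3⁻¹ ≡ 13 (mod 19), so λ ≡ 17.
  x = λ² - 17 - 1 = 289 - 18 ≡ 5; y = λ·(17 - 5) - 13 ≡ 1. → (5, 1)
7P: (5, 1) + (1, 7). λ = (7 - 1)/(1 - 5) ≡ 6/15 mod 19. 15⁻¹ ≡ 14 (mod 19), so λ ≡ 8.
  x = λ² - 5 - 1 = 64 - 6 ≡ 1; y = λ·(5 - 1) - 1 ≡ 12. → (1, 12)
8P: (1, 12) + (1, 7): same x and y₁ ≡ -y₂, so the sum is 𝒪.
8P = 𝒪, so the order is 8.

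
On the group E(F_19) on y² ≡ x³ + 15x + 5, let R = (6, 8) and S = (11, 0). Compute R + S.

(6, 8) + (11, 0). λ = (0 - 8)/(11 - 6) ≡ 11/5 mod 19. 5⁻¹ ≡ 4 (mod 19), so λ ≡ 6.
  x = λ² - 6 - 11 = 36 - 17 ≡ 0; y = λ·(6 - 0) - 8 ≡ 9. → (0, 9)

(0, 9)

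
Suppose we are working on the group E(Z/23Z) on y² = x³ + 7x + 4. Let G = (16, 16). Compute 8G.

Repeated addition: build up to 8G.
2G: tangent at (16, 16): λ = (3·16² + 7)/(2·16) ≡ 16/9. 9⁻¹ ≡ 18 (mod 23) since 9·18 = 162 ≡ 1, so λ ≡ 16·18 ≡ 12.
  x = λ² - 16 - 16 = 144 - 32 ≡ 20; y = λ·(16 - 20) - 16 ≡ 5. → (20, 5)
3G: (20, 5) + (16, 16). λ = (16 - 5)/(16 - 20) ≡ 11/19 mod 23. 19⁻¹ ≡ 17 (mod 23) since 19·17 = 323 ≡ 1, so λ ≡ 3.
  x = λ² - 20 - 16 = 9 - 36 ≡ 19; y = λ·(20 - 19) - 5 ≡ 21. → (19, 21)
4G: (19, 21) + (16, 16). λ = (16 - 21)/(16 - 19) ≡ 18/20 mod 23. 20⁻¹ ≡ 15 (mod 23) since 20·15 = 300 ≡ 1, so λ ≡ 17.
  x = λ² - 19 - 16 = 289 - 35 ≡ 1; y = λ·(19 - 1) - 21 ≡ 9. → (1, 9)
5G: (1, 9) + (16, 16). λ = (16 - 9)/(16 - 1) ≡ 7/15 mod 23. 15⁻¹ ≡ 20 (mod 23), so λ ≡ 2.
  x = λ² - 1 - 16 = 4 - 17 ≡ 10; y = λ·(1 - 10) - 9 ≡ 19. → (10, 19)
6G: (10, 19) + (16, 16). λ = (16 - 19)/(16 - 10) ≡ 20/6 mod 23. 6⁻¹ ≡ 4 (mod 23) since 6·4 = 24 ≡ 1, so λ ≡ 11.
  x = λ² - 10 - 16 = 121 - 26 ≡ 3; y = λ·(10 - 3) - 19 ≡ 12. → (3, 12)
7G: (3, 12) + (16, 16). λ = (16 - 12)/(16 - 3) ≡ 4/13 mod 23. 13⁻¹ ≡ 16 (mod 23), so λ ≡ 18.
  x = λ² - 3 - 16 = 324 - 19 ≡ 6; y = λ·(3 - 6) - 12 ≡ 3. → (6, 3)
8G: (6, 3) + (16, 16). λ = (16 - 3)/(16 - 6) ≡ 13/10 mod 23. 10⁻¹ ≡ 7 (mod 23), so λ ≡ 22.
  x = λ² - 6 - 16 = 484 - 22 ≡ 2; y = λ·(6 - 2) - 3 ≡ 16. → (2, 16)

(2, 16)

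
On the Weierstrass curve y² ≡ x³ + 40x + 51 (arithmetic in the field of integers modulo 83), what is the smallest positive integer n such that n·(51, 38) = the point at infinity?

2P: tangent at (51, 38): λ = (3·51² + 40)/(2·38) ≡ 41/76. 76⁻¹ ≡ 71 (mod 83) since 76·71 = 5396 ≡ 1, so λ ≡ 41·71 ≡ 6.
  x = λ² - 51 - 51 = 36 - 102 ≡ 17; y = λ·(51 - 17) - 38 ≡ 0. → (17, 0)
3P: (17, 0) + (51, 38). λ = (38 - 0)/(51 - 17) ≡ 38/34 mod 83. 34⁻¹ ≡ 22 (mod 83), so λ ≡ 6.
  x = λ² - 17 - 51 = 36 - 68 ≡ 51; y = λ·(17 - 51) - 0 ≡ 45. → (51, 45)
4P: (51, 45) + (51, 38): same x and y₁ ≡ -y₂, so the sum is the point at infinity.
4P = the point at infinity, so the order is 4.

4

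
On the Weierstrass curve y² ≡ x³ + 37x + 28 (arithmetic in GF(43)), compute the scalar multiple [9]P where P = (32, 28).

Repeated addition: build up to 9P.
2P: tangent at (32, 28): λ = (3·32² + 37)/(2·28) ≡ 13/13. 13⁻¹ ≡ 10 (mod 43) since 13·10 = 130 ≡ 1, so λ ≡ 13·10 ≡ 1.
  x = λ² - 32 - 32 = 1 - 64 ≡ 23; y = λ·(32 - 23) - 28 ≡ 24. → (23, 24)
3P: (23, 24) + (32, 28). λ = (28 - 24)/(32 - 23) ≡ 4/9 mod 43. 9⁻¹ ≡ 24 (mod 43) since 9·24 = 216 ≡ 1, so λ ≡ 10.
  x = λ² - 23 - 32 = 100 - 55 ≡ 2; y = λ·(23 - 2) - 24 ≡ 14. → (2, 14)
4P: (2, 14) + (32, 28). λ = (28 - 14)/(32 - 2) ≡ 14/30 mod 43. 30⁻¹ ≡ 33 (mod 43) since 30·33 = 990 ≡ 1, so λ ≡ 32.
  x = λ² - 2 - 32 = 1024 - 34 ≡ 1; y = λ·(2 - 1) - 14 ≡ 18. → (1, 18)
5P: (1, 18) + (32, 28). λ = (28 - 18)/(32 - 1) ≡ 10/31 mod 43. 31⁻¹ ≡ 25 (mod 43), so λ ≡ 35.
  x = λ² - 1 - 32 = 1225 - 33 ≡ 31; y = λ·(1 - 31) - 18 ≡ 7. → (31, 7)
6P: (31, 7) + (32, 28). λ = (28 - 7)/(32 - 31) ≡ 21/1 mod 43. 1⁻¹ ≡ 1 (mod 43), so λ ≡ 21.
  x = λ² - 31 - 32 = 441 - 63 ≡ 34; y = λ·(31 - 34) - 7 ≡ 16. → (34, 16)
7P: (34, 16) + (32, 28). λ = (28 - 16)/(32 - 34) ≡ 12/41 mod 43. 41⁻¹ ≡ 21 (mod 43) since 41·21 = 861 ≡ 1, so λ ≡ 37.
  x = λ² - 34 - 32 = 1369 - 66 ≡ 13; y = λ·(34 - 13) - 16 ≡ 30. → (13, 30)
8P: (13, 30) + (32, 28). λ = (28 - 30)/(32 - 13) ≡ 41/19 mod 43. 19⁻¹ ≡ 34 (mod 43) since 19·34 = 646 ≡ 1, so λ ≡ 18.
  x = λ² - 13 - 32 = 324 - 45 ≡ 21; y = λ·(13 - 21) - 30 ≡ 41. → (21, 41)
9P: (21, 41) + (32, 28). λ = (28 - 41)/(32 - 21) ≡ 30/11 mod 43. 11⁻¹ ≡ 4 (mod 43), so λ ≡ 34.
  x = λ² - 21 - 32 = 1156 - 53 ≡ 28; y = λ·(21 - 28) - 41 ≡ 22. → (28, 22)

(28, 22)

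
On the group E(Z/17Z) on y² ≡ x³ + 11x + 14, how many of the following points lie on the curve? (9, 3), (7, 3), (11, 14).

(9, 3): 3² ≡ 9, rhs ≡ 9 → on.
(7, 3): 3² ≡ 9, rhs ≡ 9 → on.
(11, 14): 14² ≡ 9, rhs ≡ 4 → off.

2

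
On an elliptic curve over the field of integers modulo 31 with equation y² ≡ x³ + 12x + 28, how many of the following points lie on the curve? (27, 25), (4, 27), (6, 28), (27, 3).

2

(27, 25): 25² ≡ 5, rhs ≡ 9 → off.
(4, 27): 27² ≡ 16, rhs ≡ 16 → on.
(6, 28): 28² ≡ 9, rhs ≡ 6 → off.
(27, 3): 3² ≡ 9, rhs ≡ 9 → on.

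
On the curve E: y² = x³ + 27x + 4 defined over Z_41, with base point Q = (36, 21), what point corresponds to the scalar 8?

(19, 23)

Repeated addition: build up to 8Q.
2Q: tangent at (36, 21): λ = (3·36² + 27)/(2·21) ≡ 20/1. 1⁻¹ ≡ 1 (mod 41), so λ ≡ 20·1 ≡ 20.
  x = λ² - 36 - 36 = 400 - 72 ≡ 0; y = λ·(36 - 0) - 21 ≡ 2. → (0, 2)
3Q: (0, 2) + (36, 21). λ = (21 - 2)/(36 - 0) ≡ 19/36 mod 41. 36⁻¹ ≡ 8 (mod 41), so λ ≡ 29.
  x = λ² - 0 - 36 = 841 - 36 ≡ 26; y = λ·(0 - 26) - 2 ≡ 23. → (26, 23)
4Q: (26, 23) + (36, 21). λ = (21 - 23)/(36 - 26) ≡ 39/10 mod 41. 10⁻¹ ≡ 37 (mod 41) since 10·37 = 370 ≡ 1, so λ ≡ 8.
  x = λ² - 26 - 36 = 64 - 62 ≡ 2; y = λ·(26 - 2) - 23 ≡ 5. → (2, 5)
5Q: (2, 5) + (36, 21). λ = (21 - 5)/(36 - 2) ≡ 16/34 mod 41. 34⁻¹ ≡ 35 (mod 41) since 34·35 = 1190 ≡ 1, so λ ≡ 27.
  x = λ² - 2 - 36 = 729 - 38 ≡ 35; y = λ·(2 - 35) - 5 ≡ 6. → (35, 6)
6Q: (35, 6) + (36, 21). λ = (21 - 6)/(36 - 35) ≡ 15/1 mod 41. 1⁻¹ ≡ 1 (mod 41), so λ ≡ 15.
  x = λ² - 35 - 36 = 225 - 71 ≡ 31; y = λ·(35 - 31) - 6 ≡ 13. → (31, 13)
7Q: (31, 13) + (36, 21). λ = (21 - 13)/(36 - 31) ≡ 8/5 mod 41. 5⁻¹ ≡ 33 (mod 41), so λ ≡ 18.
  x = λ² - 31 - 36 = 324 - 67 ≡ 11; y = λ·(31 - 11) - 13 ≡ 19. → (11, 19)
8Q: (11, 19) + (36, 21). λ = (21 - 19)/(36 - 11) ≡ 2/25 mod 41. 25⁻¹ ≡ 23 (mod 41), so λ ≡ 5.
  x = λ² - 11 - 36 = 25 - 47 ≡ 19; y = λ·(11 - 19) - 19 ≡ 23. → (19, 23)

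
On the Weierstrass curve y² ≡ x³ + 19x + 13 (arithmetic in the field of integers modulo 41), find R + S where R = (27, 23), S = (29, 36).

(27, 23) + (29, 36). λ = (36 - 23)/(29 - 27) ≡ 13/2 mod 41. 2⁻¹ ≡ 21 (mod 41), so λ ≡ 27.
  x = λ² - 27 - 29 = 729 - 56 ≡ 17; y = λ·(27 - 17) - 23 ≡ 1. → (17, 1)

(17, 1)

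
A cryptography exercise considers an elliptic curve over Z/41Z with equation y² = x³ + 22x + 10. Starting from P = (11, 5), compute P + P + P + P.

(11, 36)

Double-and-add on 4 = (100)₂. Start with P = (11, 5) for the leading 1-bit.
double: tangent at (11, 5): λ = (3·11² + 22)/(2·5) ≡ 16/10. 10⁻¹ ≡ 37 (mod 41), so λ ≡ 16·37 ≡ 18.
  x = λ² - 11 - 11 = 324 - 22 ≡ 15; y = λ·(11 - 15) - 5 ≡ 5. → (15, 5)
double: tangent at (15, 5): λ = (3·15² + 22)/(2·5) ≡ 0/10. 10⁻¹ ≡ 37 (mod 41), so λ ≡ 0·37 ≡ 0.
  x = λ² - 15 - 15 = 0 - 30 ≡ 11; y = λ·(15 - 11) - 5 ≡ 36. → (11, 36)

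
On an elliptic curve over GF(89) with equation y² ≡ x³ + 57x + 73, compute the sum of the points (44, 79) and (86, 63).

(32, 69)

(44, 79) + (86, 63). λ = (63 - 79)/(86 - 44) ≡ 73/42 mod 89. 42⁻¹ ≡ 53 (mod 89) since 42·53 = 2226 ≡ 1, so λ ≡ 42.
  x = λ² - 44 - 86 = 1764 - 130 ≡ 32; y = λ·(44 - 32) - 79 ≡ 69. → (32, 69)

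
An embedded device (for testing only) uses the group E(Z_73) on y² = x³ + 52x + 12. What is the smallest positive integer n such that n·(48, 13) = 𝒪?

10

2P: tangent at (48, 13): λ = (3·48² + 52)/(2·13) ≡ 29/26. 26⁻¹ ≡ 59 (mod 73), so λ ≡ 29·59 ≡ 32.
  x = λ² - 48 - 48 = 1024 - 96 ≡ 52; y = λ·(48 - 52) - 13 ≡ 5. → (52, 5)
3P: (52, 5) + (48, 13). λ = (13 - 5)/(48 - 52) ≡ 8/69 mod 73. 69⁻¹ ≡ 18 (mod 73) since 69·18 = 1242 ≡ 1, so λ ≡ 71.
  x = λ² - 52 - 48 = 5041 - 100 ≡ 50; y = λ·(52 - 50) - 5 ≡ 64. → (50, 64)
4P: (50, 64) + (48, 13). λ = (13 - 64)/(48 - 50) ≡ 22/71 mod 73. 71⁻¹ ≡ 36 (mod 73) since 71·36 = 2556 ≡ 1, so λ ≡ 62.
  x = λ² - 50 - 48 = 3844 - 98 ≡ 23; y = λ·(50 - 23) - 64 ≡ 4. → (23, 4)
5P: (23, 4) + (48, 13). λ = (13 - 4)/(48 - 23) ≡ 9/25 mod 73. 25⁻¹ ≡ 38 (mod 73), so λ ≡ 50.
  x = λ² - 23 - 48 = 2500 - 71 ≡ 20; y = λ·(23 - 20) - 4 ≡ 0. → (20, 0)
6P: (20, 0) + (48, 13). λ = (13 - 0)/(48 - 20) ≡ 13/28 mod 73. 28⁻¹ ≡ 60 (mod 73) since 28·60 = 1680 ≡ 1, so λ ≡ 50.
  x = λ² - 20 - 48 = 2500 - 68 ≡ 23; y = λ·(20 - 23) - 0 ≡ 69. → (23, 69)
7P: (23, 69) + (48, 13). λ = (13 - 69)/(48 - 23) ≡ 17/25 mod 73. 25⁻¹ ≡ 38 (mod 73) since 25·38 = 950 ≡ 1, so λ ≡ 62.
  x = λ² - 23 - 48 = 3844 - 71 ≡ 50; y = λ·(23 - 50) - 69 ≡ 9. → (50, 9)
8P: (50, 9) + (48, 13). λ = (13 - 9)/(48 - 50) ≡ 4/71 mod 73. 71⁻¹ ≡ 36 (mod 73), so λ ≡ 71.
  x = λ² - 50 - 48 = 5041 - 98 ≡ 52; y = λ·(50 - 52) - 9 ≡ 68. → (52, 68)
9P: (52, 68) + (48, 13). λ = (13 - 68)/(48 - 52) ≡ 18/69 mod 73. 69⁻¹ ≡ 18 (mod 73), so λ ≡ 32.
  x = λ² - 52 - 48 = 1024 - 100 ≡ 48; y = λ·(52 - 48) - 68 ≡ 60. → (48, 60)
10P: (48, 60) + (48, 13): same x and y₁ ≡ -y₂, so the sum is 𝒪.
10P = 𝒪, so the order is 10.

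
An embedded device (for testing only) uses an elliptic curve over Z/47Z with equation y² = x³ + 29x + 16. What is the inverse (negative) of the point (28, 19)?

(28, 28)

-(28, 19) = (28, -19 mod 47) = (28, 28).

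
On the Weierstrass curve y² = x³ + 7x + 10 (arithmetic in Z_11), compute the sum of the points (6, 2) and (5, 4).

(6, 2) + (5, 4). λ = (4 - 2)/(5 - 6) ≡ 2/10 mod 11. 10⁻¹ ≡ 10 (mod 11) since 10·10 = 100 ≡ 1, so λ ≡ 9.
  x = λ² - 6 - 5 = 81 - 11 ≡ 4; y = λ·(6 - 4) - 2 ≡ 5. → (4, 5)

(4, 5)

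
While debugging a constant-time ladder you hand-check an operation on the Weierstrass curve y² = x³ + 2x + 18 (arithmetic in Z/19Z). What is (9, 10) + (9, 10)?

(5, 1)

tangent at (9, 10): λ = (3·9² + 2)/(2·10) ≡ 17/1. 1⁻¹ ≡ 1 (mod 19), so λ ≡ 17·1 ≡ 17.
  x = λ² - 9 - 9 = 289 - 18 ≡ 5; y = λ·(9 - 5) - 10 ≡ 1. → (5, 1)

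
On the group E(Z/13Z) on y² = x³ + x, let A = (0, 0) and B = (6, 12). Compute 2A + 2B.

First 2A:
Repeated addition: build up to 2A.
2A: (0, 0) + (0, 0): same x and y₁ ≡ -y₂, so the sum is the point at infinity.
2A = the point at infinity.
Next 2B:
Repeated addition: build up to 2B.
2B: tangent at (6, 12): λ = (3·6² + 1)/(2·12) ≡ 5/11. 11⁻¹ ≡ 6 (mod 13) since 11·6 = 66 ≡ 1, so λ ≡ 5·6 ≡ 4.
  x = λ² - 6 - 6 = 16 - 12 ≡ 4; y = λ·(6 - 4) - 12 ≡ 9. → (4, 9)
2B = (4, 9).
Finally 2A + 2B:
the point at infinity + (4, 9) = (4, 9) (identity).

(4, 9)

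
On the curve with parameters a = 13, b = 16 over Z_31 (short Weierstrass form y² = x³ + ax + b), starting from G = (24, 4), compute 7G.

(24, 4)

Repeated addition: build up to 7G.
2G: tangent at (24, 4): λ = (3·24² + 13)/(2·4) ≡ 5/8. 8⁻¹ ≡ 4 (mod 31), so λ ≡ 5·4 ≡ 20.
  x = λ² - 24 - 24 = 400 - 48 ≡ 11; y = λ·(24 - 11) - 4 ≡ 8. → (11, 8)
3G: (11, 8) + (24, 4). λ = (4 - 8)/(24 - 11) ≡ 27/13 mod 31. 13⁻¹ ≡ 12 (mod 31), so λ ≡ 14.
  x = λ² - 11 - 24 = 196 - 35 ≡ 6; y = λ·(11 - 6) - 8 ≡ 0. → (6, 0)
4G: (6, 0) + (24, 4). λ = (4 - 0)/(24 - 6) ≡ 4/18 mod 31. 18⁻¹ ≡ 19 (mod 31), so λ ≡ 14.
  x = λ² - 6 - 24 = 196 - 30 ≡ 11; y = λ·(6 - 11) - 0 ≡ 23. → (11, 23)
5G: (11, 23) + (24, 4). λ = (4 - 23)/(24 - 11) ≡ 12/13 mod 31. 13⁻¹ ≡ 12 (mod 31) since 13·12 = 156 ≡ 1, so λ ≡ 20.
  x = λ² - 11 - 24 = 400 - 35 ≡ 24; y = λ·(11 - 24) - 23 ≡ 27. → (24, 27)
6G: (24, 27) + (24, 4): same x and y₁ ≡ -y₂, so the sum is the point at infinity.
7G: the point at infinity + (24, 4) = (24, 4) (identity).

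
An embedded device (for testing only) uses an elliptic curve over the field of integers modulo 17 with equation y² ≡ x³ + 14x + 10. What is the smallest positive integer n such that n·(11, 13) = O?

2P: tangent at (11, 13): λ = (3·11² + 14)/(2·13) ≡ 3/9. 9⁻¹ ≡ 2 (mod 17), so λ ≡ 3·2 ≡ 6.
  x = λ² - 11 - 11 = 36 - 22 ≡ 14; y = λ·(11 - 14) - 13 ≡ 3. → (14, 3)
3P: (14, 3) + (11, 13). λ = (13 - 3)/(11 - 14) ≡ 10/14 mod 17. 14⁻¹ ≡ 11 (mod 17), so λ ≡ 8.
  x = λ² - 14 - 11 = 64 - 25 ≡ 5; y = λ·(14 - 5) - 3 ≡ 1. → (5, 1)
4P: (5, 1) + (11, 13). λ = (13 - 1)/(11 - 5) ≡ 12/6 mod 17. 6⁻¹ ≡ 3 (mod 17) since 6·3 = 18 ≡ 1, so λ ≡ 2.
  x = λ² - 5 - 11 = 4 - 16 ≡ 5; y = λ·(5 - 5) - 1 ≡ 16. → (5, 16)
5P: (5, 16) + (11, 13). λ = (13 - 16)/(11 - 5) ≡ 14/6 mod 17. 6⁻¹ ≡ 3 (mod 17) since 6·3 = 18 ≡ 1, so λ ≡ 8.
  x = λ² - 5 - 11 = 64 - 16 ≡ 14; y = λ·(5 - 14) - 16 ≡ 14. → (14, 14)
6P: (14, 14) + (11, 13). λ = (13 - 14)/(11 - 14) ≡ 16/14 mod 17. 14⁻¹ ≡ 11 (mod 17), so λ ≡ 6.
  x = λ² - 14 - 11 = 36 - 25 ≡ 11; y = λ·(14 - 11) - 14 ≡ 4. → (11, 4)
7P: (11, 4) + (11, 13): same x and y₁ ≡ -y₂, so the sum is O.
7P = O, so the order is 7.

7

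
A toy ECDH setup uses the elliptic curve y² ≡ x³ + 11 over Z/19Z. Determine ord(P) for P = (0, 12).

3

2P: tangent at (0, 12): λ = (3·0² + 0)/(2·12) ≡ 0/5. 5⁻¹ ≡ 4 (mod 19), so λ ≡ 0·4 ≡ 0.
  x = λ² - 0 - 0 = 0 - 0 ≡ 0; y = λ·(0 - 0) - 12 ≡ 7. → (0, 7)
3P: (0, 7) + (0, 12): same x and y₁ ≡ -y₂, so the sum is O.
3P = O, so the order is 3.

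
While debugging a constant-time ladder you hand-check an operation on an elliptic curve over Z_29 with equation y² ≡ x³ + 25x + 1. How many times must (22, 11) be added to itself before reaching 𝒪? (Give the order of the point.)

2P: tangent at (22, 11): λ = (3·22² + 25)/(2·11) ≡ 27/22. 22⁻¹ ≡ 4 (mod 29) since 22·4 = 88 ≡ 1, so λ ≡ 27·4 ≡ 21.
  x = λ² - 22 - 22 = 441 - 44 ≡ 20; y = λ·(22 - 20) - 11 ≡ 2. → (20, 2)
3P: (20, 2) + (22, 11). λ = (11 - 2)/(22 - 20) ≡ 9/2 mod 29. 2⁻¹ ≡ 15 (mod 29) since 2·15 = 30 ≡ 1, so λ ≡ 19.
  x = λ² - 20 - 22 = 361 - 42 ≡ 0; y = λ·(20 - 0) - 2 ≡ 1. → (0, 1)
4P: (0, 1) + (22, 11). λ = (11 - 1)/(22 - 0) ≡ 10/22 mod 29. 22⁻¹ ≡ 4 (mod 29), so λ ≡ 11.
  x = λ² - 0 - 22 = 121 - 22 ≡ 12; y = λ·(0 - 12) - 1 ≡ 12. → (12, 12)
5P: (12, 12) + (22, 11). λ = (11 - 12)/(22 - 12) ≡ 28/10 mod 29. 10⁻¹ ≡ 3 (mod 29) since 10·3 = 30 ≡ 1, so λ ≡ 26.
  x = λ² - 12 - 22 = 676 - 34 ≡ 4; y = λ·(12 - 4) - 12 ≡ 22. → (4, 22)
6P: (4, 22) + (22, 11). λ = (11 - 22)/(22 - 4) ≡ 18/18 mod 29. 18⁻¹ ≡ 21 (mod 29) since 18·21 = 378 ≡ 1, so λ ≡ 1.
  x = λ² - 4 - 22 = 1 - 26 ≡ 4; y = λ·(4 - 4) - 22 ≡ 7. → (4, 7)
7P: (4, 7) + (22, 11). λ = (11 - 7)/(22 - 4) ≡ 4/18 mod 29. 18⁻¹ ≡ 21 (mod 29) since 18·21 = 378 ≡ 1, so λ ≡ 26.
  x = λ² - 4 - 22 = 676 - 26 ≡ 12; y = λ·(4 - 12) - 7 ≡ 17. → (12, 17)
8P: (12, 17) + (22, 11). λ = (11 - 17)/(22 - 12) ≡ 23/10 mod 29. 10⁻¹ ≡ 3 (mod 29) since 10·3 = 30 ≡ 1, so λ ≡ 11.
  x = λ² - 12 - 22 = 121 - 34 ≡ 0; y = λ·(12 - 0) - 17 ≡ 28. → (0, 28)
9P: (0, 28) + (22, 11). λ = (11 - 28)/(22 - 0) ≡ 12/22 mod 29. 22⁻¹ ≡ 4 (mod 29) since 22·4 = 88 ≡ 1, so λ ≡ 19.
  x = λ² - 0 - 22 = 361 - 22 ≡ 20; y = λ·(0 - 20) - 28 ≡ 27. → (20, 27)
10P: (20, 27) + (22, 11). λ = (11 - 27)/(22 - 20) ≡ 13/2 mod 29. 2⁻¹ ≡ 15 (mod 29) since 2·15 = 30 ≡ 1, so λ ≡ 21.
  x = λ² - 20 - 22 = 441 - 42 ≡ 22; y = λ·(20 - 22) - 27 ≡ 18. → (22, 18)
11P: (22, 18) + (22, 11): same x and y₁ ≡ -y₂, so the sum is 𝒪.
11P = 𝒪, so the order is 11.

11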